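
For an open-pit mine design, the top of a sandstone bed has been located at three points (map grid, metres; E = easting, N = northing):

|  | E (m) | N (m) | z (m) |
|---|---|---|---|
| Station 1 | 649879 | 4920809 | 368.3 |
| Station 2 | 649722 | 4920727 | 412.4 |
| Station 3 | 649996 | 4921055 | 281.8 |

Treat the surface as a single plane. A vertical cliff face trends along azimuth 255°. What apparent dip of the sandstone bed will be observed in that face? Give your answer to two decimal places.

11.31°

Let the plane be z = a·E + b·N + c.
Station 2−Station 1: −157a − 82b = 44.1;  Station 3−Station 1: 117a + 246b = −86.5.
Solving gives a = −0.12938, b = −0.29009.
Unit vector along 255° is (sin 255°, cos 255°) = (-0.9659, -0.2588).
Slope in that direction = a·(-0.9659) + b·(-0.2588) = 0.20005.
Apparent dip = arctan|0.20005| = 11.31° (true dip is 17.6°, so apparent ≤ true as expected).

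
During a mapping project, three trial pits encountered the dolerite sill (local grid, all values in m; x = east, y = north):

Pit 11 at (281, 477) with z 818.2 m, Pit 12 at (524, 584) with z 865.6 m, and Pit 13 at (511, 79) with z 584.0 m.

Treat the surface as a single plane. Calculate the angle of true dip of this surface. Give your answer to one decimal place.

Two edge vectors: Pit 11→Pit 12 = (243, 107, 47.4), Pit 11→Pit 13 = (230, -398, -234.2).
Normal n = (Pit 11→Pit 12) × (Pit 11→Pit 13) = (-6194.2, 67812.6, -121324).
So ∂z/∂x = −n_x/n_z = −0.05106 and ∂z/∂y = −n_y/n_z = 0.55894.
Gradient magnitude |∇z| = √(a² + b²) = √(0.00261 + 0.31241) = 0.56126.
True dip = arctan(0.56126) = 29.3°, dipping toward S (azimuth ≈ 175°).

29.3°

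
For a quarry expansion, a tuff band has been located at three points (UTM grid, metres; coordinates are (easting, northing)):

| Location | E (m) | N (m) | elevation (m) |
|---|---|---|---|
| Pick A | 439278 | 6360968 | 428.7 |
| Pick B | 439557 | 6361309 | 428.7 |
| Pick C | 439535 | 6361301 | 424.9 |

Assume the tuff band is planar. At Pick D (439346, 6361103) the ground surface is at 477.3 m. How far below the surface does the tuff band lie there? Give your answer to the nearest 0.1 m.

Two edge vectors: Pick A→Pick B = (279, 341, 0), Pick A→Pick C = (257, 333, -3.8).
Normal n = (Pick A→Pick B) × (Pick A→Pick C) = (-1295.8, 1060.2, 5270).
So ∂z/∂E = −n_x/n_z = 0.245882353 and ∂z/∂N = −n_y/n_z = −0.201176471.
Intercept c from Pick A: 428.7 − 108010.71 + 1279677.09 = 1172095.08.
At (439346, 6361103): z_contact = 108027.43 − 1279704.25 + 1172095.08 = 418.26 m.
Depth below ground = 477.3 − 418.26 = 59.0 m.

59.0 m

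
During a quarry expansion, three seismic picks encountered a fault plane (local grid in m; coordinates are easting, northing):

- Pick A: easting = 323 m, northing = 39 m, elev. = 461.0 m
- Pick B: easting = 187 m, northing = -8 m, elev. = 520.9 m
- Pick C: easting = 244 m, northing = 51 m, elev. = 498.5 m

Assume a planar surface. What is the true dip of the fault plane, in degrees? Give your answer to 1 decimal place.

Two edge vectors: Pick A→Pick B = (-136, -47, 59.9), Pick A→Pick C = (-79, 12, 37.5).
Normal n = (Pick A→Pick B) × (Pick A→Pick C) = (-2481.3, 367.9, -5345).
So ∂z/∂easting = −n_x/n_z = −0.46423 and ∂z/∂northing = −n_y/n_z = 0.06883.
Gradient magnitude |∇z| = √(a² + b²) = √(0.21551 + 0.00474) = 0.46930.
True dip = arctan(0.46930) = 25.1°, dipping toward E (azimuth ≈ 098°).

25.1°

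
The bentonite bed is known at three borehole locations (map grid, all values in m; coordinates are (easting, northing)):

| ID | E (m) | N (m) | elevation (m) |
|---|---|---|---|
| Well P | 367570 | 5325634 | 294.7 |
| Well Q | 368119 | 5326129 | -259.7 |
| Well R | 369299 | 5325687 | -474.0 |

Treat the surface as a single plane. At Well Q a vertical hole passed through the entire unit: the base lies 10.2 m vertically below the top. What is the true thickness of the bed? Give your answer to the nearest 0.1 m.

8.1 m

Let the plane be z = a·E + b·N + c.
Well Q−Well P: 549a + 495b = −554.4;  Well R−Well P: 1729a + 53b = −768.7.
Solving gives a = −0.42470, b = −0.64897.
|∇z| = √(a²+b²) = 0.77558, so dip δ = arctan(0.77558) = 37.80°.
True thickness = vertical thickness × cos δ = 10.2 × cos 37.80° = 8.1 m.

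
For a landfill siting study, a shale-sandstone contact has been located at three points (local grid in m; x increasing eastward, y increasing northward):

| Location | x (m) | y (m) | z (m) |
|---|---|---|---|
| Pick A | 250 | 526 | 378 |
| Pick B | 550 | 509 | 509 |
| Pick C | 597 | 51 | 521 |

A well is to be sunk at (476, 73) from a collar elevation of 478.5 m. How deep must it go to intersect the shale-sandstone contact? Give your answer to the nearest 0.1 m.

Two edge vectors: Pick A→Pick B = (300, -17, 131), Pick A→Pick C = (347, -475, 143).
Normal n = (Pick A→Pick B) × (Pick A→Pick C) = (59794, 2557, -136601).
So ∂z/∂x = −n_x/n_z = 0.43773 and ∂z/∂y = −n_y/n_z = 0.01872.
Intercept c from Pick A: 378 − 109.43 − 9.85 = 258.72.
At (476, 73): z_contact = 208.36 + 1.37 + 258.72 = 468.45 m.
Depth below ground = 478.5 − 468.45 = 10.1 m.

10.1 m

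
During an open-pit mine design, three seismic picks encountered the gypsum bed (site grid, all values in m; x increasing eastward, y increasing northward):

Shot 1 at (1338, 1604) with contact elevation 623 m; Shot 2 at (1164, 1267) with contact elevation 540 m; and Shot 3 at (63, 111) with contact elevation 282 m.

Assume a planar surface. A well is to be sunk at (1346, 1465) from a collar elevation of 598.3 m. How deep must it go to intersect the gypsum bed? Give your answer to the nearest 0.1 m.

13.8 m

Two edge vectors: Shot 1→Shot 2 = (-174, -337, -83), Shot 1→Shot 3 = (-1275, -1493, -341).
Normal n = (Shot 1→Shot 2) × (Shot 1→Shot 3) = (-9002, 46491, -169893).
So ∂z/∂x = −n_x/n_z = −0.052986 and ∂z/∂y = −n_y/n_z = 0.273649.
Intercept c from Shot 1: 623 + 70.90 − 438.93 = 254.96.
At (1346, 1465): z_contact = −71.32 + 400.90 + 254.96 = 584.54 m.
Depth below ground = 598.3 − 584.54 = 13.8 m.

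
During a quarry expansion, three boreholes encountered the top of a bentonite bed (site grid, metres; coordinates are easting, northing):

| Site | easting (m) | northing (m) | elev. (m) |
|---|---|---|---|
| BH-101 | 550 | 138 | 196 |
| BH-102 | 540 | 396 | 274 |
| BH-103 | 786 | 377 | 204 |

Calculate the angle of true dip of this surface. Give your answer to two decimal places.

Let the plane be z = a·easting + b·northing + c.
BH-102−BH-101: −10a + 258b = 78;  BH-103−BH-101: 236a + 239b = 8.
Solving gives a = −0.26199, b = 0.29217.
Gradient magnitude |∇z| = √(a² + b²) = √(0.06864 + 0.08536) = 0.39243.
True dip = arctan(0.39243) = 21.43°, dipping toward SE (azimuth ≈ 138°).

21.43°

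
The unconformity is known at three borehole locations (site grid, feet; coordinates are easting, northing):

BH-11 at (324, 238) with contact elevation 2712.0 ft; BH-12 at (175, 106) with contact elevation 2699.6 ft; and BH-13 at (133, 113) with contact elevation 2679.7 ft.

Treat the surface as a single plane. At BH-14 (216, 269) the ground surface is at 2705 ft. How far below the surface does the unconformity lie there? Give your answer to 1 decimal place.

Let the plane be z = a·easting + b·northing + c.
BH-12−BH-11: −149a − 132b = −12.4;  BH-13−BH-11: −191a − 125b = −32.3.
Solving gives a = 0.41196, b = −0.37108.
Then c = 2712 − a·324 − b·238 = 2666.84.
At (216, 269): z_contact = 88.98 − 99.82 + 2666.84 = 2656.00 ft.
Depth below ground = 2705 − 2656.00 = 49.0 ft.

49.0 ft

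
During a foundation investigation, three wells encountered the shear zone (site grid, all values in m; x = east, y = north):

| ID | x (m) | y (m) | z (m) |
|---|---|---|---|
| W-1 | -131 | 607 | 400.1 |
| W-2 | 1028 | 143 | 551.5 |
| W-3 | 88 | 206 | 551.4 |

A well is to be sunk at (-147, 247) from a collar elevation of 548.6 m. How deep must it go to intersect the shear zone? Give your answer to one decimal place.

7.1 m

Two edge vectors: W-1→W-2 = (1159, -464, 151.4), W-1→W-3 = (219, -401, 151.3).
Normal n = (W-1→W-2) × (W-1→W-3) = (-9491.8, -142200.1, -363143).
So ∂z/∂x = −n_x/n_z = −0.026138 and ∂z/∂y = −n_y/n_z = −0.391582.
Intercept c from W-1: 400.1 − 3.42 + 237.69 = 634.37.
At (-147, 247): z_contact = 3.84 − 96.72 + 634.37 = 541.49 m.
Depth below ground = 548.6 − 541.49 = 7.1 m.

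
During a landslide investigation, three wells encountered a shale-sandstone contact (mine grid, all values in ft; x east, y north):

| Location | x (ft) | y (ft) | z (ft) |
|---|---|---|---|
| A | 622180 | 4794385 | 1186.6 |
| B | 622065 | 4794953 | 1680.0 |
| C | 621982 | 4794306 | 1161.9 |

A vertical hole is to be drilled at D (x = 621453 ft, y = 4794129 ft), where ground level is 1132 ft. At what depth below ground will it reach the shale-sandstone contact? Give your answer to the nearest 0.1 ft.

Two edge vectors: A→B = (-115, 568, 493.4), A→C = (-198, -79, -24.7).
Normal n = (A→B) × (A→C) = (24949, -100533.7, 121549).
So ∂z/∂x = −n_x/n_z = −0.205258785 and ∂z/∂y = −n_y/n_z = 0.827104295.
Intercept c from A: 1186.6 + 127707.91 − 3965456.43 = −3836561.92.
At (621453, 4794129): z_contact = −127558.69 + 3965244.69 − 3836561.92 = 1124.08 ft.
Depth below ground = 1132 − 1124.08 = 7.9 ft.

7.9 ft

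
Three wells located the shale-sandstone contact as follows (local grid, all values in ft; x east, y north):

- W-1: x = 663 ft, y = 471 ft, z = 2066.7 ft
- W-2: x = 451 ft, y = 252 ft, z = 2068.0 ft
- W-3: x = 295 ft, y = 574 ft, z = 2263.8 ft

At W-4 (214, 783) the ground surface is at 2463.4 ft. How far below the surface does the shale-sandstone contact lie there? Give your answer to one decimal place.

Let the plane be z = a·x + b·y + c.
W-2−W-1: −212a − 219b = 1.3;  W-3−W-1: −368a + 103b = 197.1.
Solving gives a = −0.42272, b = 0.40328.
Then c = 2066.7 − a·663 − b·471 = 2157.02.
At (214, 783): z_contact = −90.46 + 315.77 + 2157.02 = 2382.33 ft.
Depth below ground = 2463.4 − 2382.33 = 81.1 ft.

81.1 ft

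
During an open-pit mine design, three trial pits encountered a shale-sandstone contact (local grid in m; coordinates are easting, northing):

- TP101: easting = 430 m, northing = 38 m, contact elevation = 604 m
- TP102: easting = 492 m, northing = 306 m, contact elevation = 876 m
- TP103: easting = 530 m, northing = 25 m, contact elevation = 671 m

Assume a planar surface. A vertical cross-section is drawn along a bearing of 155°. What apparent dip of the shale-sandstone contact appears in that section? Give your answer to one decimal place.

23.2°

Let the plane be z = a·easting + b·northing + c.
TP102−TP101: 62a + 268b = 272;  TP103−TP101: 100a − 13b = 67.
Solving gives a = 0.77853, b = 0.83482.
Unit vector along 155° is (sin 155°, cos 155°) = (0.4226, -0.9063).
Slope in that direction = a·(0.4226) + b·(-0.9063) = −0.42758.
Apparent dip = arctan|0.42758| = 23.2° (true dip is 48.8°, so apparent ≤ true as expected).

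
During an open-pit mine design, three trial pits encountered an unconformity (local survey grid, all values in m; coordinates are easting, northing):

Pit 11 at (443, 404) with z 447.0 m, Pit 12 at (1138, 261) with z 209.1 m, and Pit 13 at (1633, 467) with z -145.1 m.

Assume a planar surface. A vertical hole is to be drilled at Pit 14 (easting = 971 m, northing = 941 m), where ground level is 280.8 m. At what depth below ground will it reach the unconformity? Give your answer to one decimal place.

402.0 m

Two edge vectors: Pit 11→Pit 12 = (695, -143, -237.9), Pit 11→Pit 13 = (1190, 63, -592.1).
Normal n = (Pit 11→Pit 12) × (Pit 11→Pit 13) = (99658, 128408.5, 213955).
So ∂z/∂easting = −n_x/n_z = −0.465790 and ∂z/∂northing = −n_y/n_z = −0.600166.
Intercept c from Pit 11: 447 + 206.34 + 242.47 = 895.81.
At (971, 941): z_contact = −452.28 − 564.76 + 895.81 = -121.23 m.
Depth below ground = 280.8 − (-121.23) = 402.0 m.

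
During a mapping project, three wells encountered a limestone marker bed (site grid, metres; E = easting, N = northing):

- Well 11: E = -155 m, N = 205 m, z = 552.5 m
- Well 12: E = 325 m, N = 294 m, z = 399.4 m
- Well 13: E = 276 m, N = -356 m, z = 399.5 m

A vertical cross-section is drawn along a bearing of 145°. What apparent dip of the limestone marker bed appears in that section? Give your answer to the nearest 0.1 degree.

11.6°

Two edge vectors: Well 11→Well 12 = (480, 89, -153.1), Well 11→Well 13 = (431, -561, -153).
Normal n = (Well 11→Well 12) × (Well 11→Well 13) = (-99506.1, 7453.9, -307639).
So ∂z/∂E = −n_x/n_z = −0.32345 and ∂z/∂N = −n_y/n_z = 0.02423.
Unit vector along 145° is (sin 145°, cos 145°) = (0.5736, -0.8192).
Slope in that direction = a·(0.5736) + b·(-0.8192) = −0.20537.
Apparent dip = arctan|0.20537| = 11.6° (true dip is 18.0°, so apparent ≤ true as expected).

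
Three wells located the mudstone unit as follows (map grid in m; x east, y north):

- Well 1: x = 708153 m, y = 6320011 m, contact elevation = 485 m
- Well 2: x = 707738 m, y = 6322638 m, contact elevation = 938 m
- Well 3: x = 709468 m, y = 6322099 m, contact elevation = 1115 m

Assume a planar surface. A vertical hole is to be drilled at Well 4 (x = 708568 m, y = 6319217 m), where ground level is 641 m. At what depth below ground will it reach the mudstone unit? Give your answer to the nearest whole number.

Let the plane be z = a·x + b·y + c.
Well 2−Well 1: −415a + 2627b = 453;  Well 3−Well 1: 1315a + 2088b = 630.
Solving gives a = 0.16411523, b = 0.19836613.
Then c = 485 − a·708153 − b·6320011 = −1369409.80.
At (708568, 6319217): z_contact = 116286.8 + 1253518.6 − 1369409.80 = 395.6 m.
Depth below ground = 641 − 395.6 = 245 m.

245 m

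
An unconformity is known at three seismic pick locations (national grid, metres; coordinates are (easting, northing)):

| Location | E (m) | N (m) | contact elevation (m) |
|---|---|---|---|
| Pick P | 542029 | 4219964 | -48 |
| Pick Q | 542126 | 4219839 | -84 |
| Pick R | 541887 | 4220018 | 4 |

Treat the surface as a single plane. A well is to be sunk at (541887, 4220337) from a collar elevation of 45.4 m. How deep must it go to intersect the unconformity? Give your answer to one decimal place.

39.7 m

Let the plane be z = a·E + b·N + c.
Pick Q−Pick P: 97a − 125b = −36;  Pick R−Pick P: −142a + 54b = 52.
Solving gives a = −0.364130435, b = 0.005434783.
Then c = -48 − a·542029 − b·4219964 = 174386.67.
At (541887, 4220337): z_contact = −197317.55 + 22936.61 + 174386.67 = 5.73 m.
Depth below ground = 45.4 − 5.73 = 39.7 m.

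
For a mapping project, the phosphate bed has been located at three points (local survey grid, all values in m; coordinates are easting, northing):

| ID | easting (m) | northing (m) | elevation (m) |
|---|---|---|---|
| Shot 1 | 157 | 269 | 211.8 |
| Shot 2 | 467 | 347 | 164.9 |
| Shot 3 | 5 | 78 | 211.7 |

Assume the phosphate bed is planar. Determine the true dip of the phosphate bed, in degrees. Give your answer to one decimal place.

Let the plane be z = a·easting + b·northing + c.
Shot 2−Shot 1: 310a + 78b = −46.9;  Shot 3−Shot 1: −152a − 191b = −0.1.
Solving gives a = −0.18933, b = 0.15120.
Gradient magnitude |∇z| = √(a² + b²) = √(0.03585 + 0.02286) = 0.24230.
True dip = arctan(0.24230) = 13.6°, dipping toward SE (azimuth ≈ 129°).

13.6°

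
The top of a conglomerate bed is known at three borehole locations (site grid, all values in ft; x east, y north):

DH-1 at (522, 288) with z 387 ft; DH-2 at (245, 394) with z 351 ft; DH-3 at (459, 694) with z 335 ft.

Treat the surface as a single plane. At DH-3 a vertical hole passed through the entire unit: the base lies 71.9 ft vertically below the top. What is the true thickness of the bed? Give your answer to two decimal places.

71.17 ft

Let the plane be z = a·x + b·y + c.
DH-2−DH-1: −277a + 106b = −36;  DH-3−DH-1: −63a + 406b = −52.
Solving gives a = 0.08606, b = −0.11472.
|∇z| = √(a²+b²) = 0.14342, so dip δ = arctan(0.14342) = 8.16°.
True thickness = vertical thickness × cos δ = 71.9 × cos 8.16° = 71.17 ft.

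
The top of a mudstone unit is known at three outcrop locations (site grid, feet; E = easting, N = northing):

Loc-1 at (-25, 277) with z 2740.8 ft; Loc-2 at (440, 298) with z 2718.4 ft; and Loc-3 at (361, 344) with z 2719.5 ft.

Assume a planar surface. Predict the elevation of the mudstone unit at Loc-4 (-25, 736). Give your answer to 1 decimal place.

2715.7 ft

Two edge vectors: Loc-1→Loc-2 = (465, 21, -22.4), Loc-1→Loc-3 = (386, 67, -21.3).
Normal n = (Loc-1→Loc-2) × (Loc-1→Loc-3) = (1053.5, 1258.1, 23049).
So ∂z/∂E = −n_x/n_z = −0.04571 and ∂z/∂N = −n_y/n_z = −0.05458.
Intercept c from Loc-1: 2740.8 − 1.14 + 15.12 = 2754.78.
At (-25, 736): z = 1.1 − 40.2 + 2754.78 = 2715.7 ft.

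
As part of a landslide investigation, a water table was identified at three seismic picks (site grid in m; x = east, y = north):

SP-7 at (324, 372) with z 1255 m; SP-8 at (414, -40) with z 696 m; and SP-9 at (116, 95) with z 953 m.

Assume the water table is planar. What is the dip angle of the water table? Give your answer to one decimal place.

53.0°

Let the plane be z = a·x + b·y + c.
SP-8−SP-7: 90a − 412b = −559;  SP-9−SP-7: −208a − 277b = −302.
Solving gives a = −0.27497, b = 1.29673.
Gradient magnitude |∇z| = √(a² + b²) = √(0.07561 + 1.68151) = 1.32556.
True dip = arctan(1.32556) = 53.0°, dipping toward SSE (azimuth ≈ 168°).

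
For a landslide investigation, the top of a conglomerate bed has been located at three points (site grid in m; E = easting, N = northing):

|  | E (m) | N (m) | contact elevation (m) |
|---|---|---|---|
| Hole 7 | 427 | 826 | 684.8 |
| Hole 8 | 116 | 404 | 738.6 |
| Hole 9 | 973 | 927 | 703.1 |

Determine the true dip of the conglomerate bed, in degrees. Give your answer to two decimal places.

Let the plane be z = a·E + b·N + c.
Hole 8−Hole 7: −311a − 422b = 53.8;  Hole 9−Hole 7: 546a + 101b = 18.3.
Solving gives a = 0.06611, b = −0.17621.
Gradient magnitude |∇z| = √(a² + b²) = √(0.00437 + 0.03105) = 0.18820.
True dip = arctan(0.18820) = 10.66°, dipping toward NNW (azimuth ≈ 339°).

10.66°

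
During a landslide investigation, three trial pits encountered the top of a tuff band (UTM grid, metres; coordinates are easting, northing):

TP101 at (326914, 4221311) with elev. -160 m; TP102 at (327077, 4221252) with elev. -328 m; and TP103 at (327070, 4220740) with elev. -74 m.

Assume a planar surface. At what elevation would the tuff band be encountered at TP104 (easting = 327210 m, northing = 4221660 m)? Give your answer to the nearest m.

Two edge vectors: TP101→TP102 = (163, -59, -168), TP101→TP103 = (156, -571, 86).
Normal n = (TP101→TP102) × (TP101→TP103) = (-101002, -40226, -83869).
So ∂z/∂easting = −n_x/n_z = −1.20428287 and ∂z/∂northing = −n_y/n_z = −0.47962895.
Intercept c from TP101: -160 + 393696.93 + 2024662.94 = 2418199.87.
At (327210, 4221660): z = −394053.4 − 2024830.3 + 2418199.87 = -683.9 m.

-684 m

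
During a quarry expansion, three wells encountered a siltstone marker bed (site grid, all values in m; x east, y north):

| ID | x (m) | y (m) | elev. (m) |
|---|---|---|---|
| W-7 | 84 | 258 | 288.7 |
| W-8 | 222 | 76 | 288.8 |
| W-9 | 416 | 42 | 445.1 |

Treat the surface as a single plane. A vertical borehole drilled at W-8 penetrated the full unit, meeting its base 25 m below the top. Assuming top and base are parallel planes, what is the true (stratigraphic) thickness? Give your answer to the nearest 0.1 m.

Two edge vectors: W-7→W-8 = (138, -182, 0.1), W-7→W-9 = (332, -216, 156.4).
Normal n = (W-7→W-8) × (W-7→W-9) = (-28443.2, -21550, 30616).
So ∂z/∂x = −n_x/n_z = 0.92903 and ∂z/∂y = −n_y/n_z = 0.70388.
|∇z| = √(a²+b²) = 1.16557, so dip δ = arctan(1.16557) = 49.37°.
True thickness = vertical thickness × cos δ = 25 × cos 49.37° = 16.3 m.

16.3 m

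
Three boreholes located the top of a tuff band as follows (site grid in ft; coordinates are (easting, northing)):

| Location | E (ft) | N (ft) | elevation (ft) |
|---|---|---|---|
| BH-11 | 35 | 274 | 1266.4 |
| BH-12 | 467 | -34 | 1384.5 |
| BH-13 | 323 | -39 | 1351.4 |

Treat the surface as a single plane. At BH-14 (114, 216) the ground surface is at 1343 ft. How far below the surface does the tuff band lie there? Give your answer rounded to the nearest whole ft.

55 ft

Two edge vectors: BH-11→BH-12 = (432, -308, 118.1), BH-11→BH-13 = (288, -313, 85).
Normal n = (BH-11→BH-12) × (BH-11→BH-13) = (10785.3, -2707.2, -46512).
So ∂z/∂E = −n_x/n_z = 0.23188 and ∂z/∂N = −n_y/n_z = −0.05820.
Intercept c from BH-11: 1266.4 − 8.12 + 15.95 = 1274.23.
At (114, 216): z_contact = 26.4 − 12.6 + 1274.23 = 1288.1 ft.
Depth below ground = 1343 − 1288.1 = 55 ft.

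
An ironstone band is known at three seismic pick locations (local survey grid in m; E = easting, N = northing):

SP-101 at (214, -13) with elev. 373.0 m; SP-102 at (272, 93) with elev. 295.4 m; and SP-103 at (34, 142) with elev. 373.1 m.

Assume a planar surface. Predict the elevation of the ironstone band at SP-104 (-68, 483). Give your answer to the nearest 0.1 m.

Two edge vectors: SP-101→SP-102 = (58, 106, -77.6), SP-101→SP-103 = (-180, 155, 0.1).
Normal n = (SP-101→SP-102) × (SP-101→SP-103) = (12038.6, 13962.2, 28070).
So ∂z/∂E = −n_x/n_z = −0.42888 and ∂z/∂N = −n_y/n_z = −0.49741.
Intercept c from SP-101: 373 + 91.78 − 6.47 = 458.31.
At (-68, 483): z = 29.2 − 240.2 + 458.31 = 247.2 m.

247.2 m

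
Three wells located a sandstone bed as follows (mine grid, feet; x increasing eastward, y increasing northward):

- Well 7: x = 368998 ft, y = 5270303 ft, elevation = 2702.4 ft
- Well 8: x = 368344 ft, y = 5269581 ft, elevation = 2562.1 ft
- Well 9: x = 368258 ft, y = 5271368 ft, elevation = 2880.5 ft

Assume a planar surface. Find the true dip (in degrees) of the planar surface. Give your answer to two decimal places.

Two edge vectors: Well 7→Well 8 = (-654, -722, -140.3), Well 7→Well 9 = (-740, 1065, 178.1).
Normal n = (Well 7→Well 8) × (Well 7→Well 9) = (20831.3, 220299.4, -1230790).
So ∂z/∂x = −n_x/n_z = 0.01693 and ∂z/∂y = −n_y/n_z = 0.17899.
Gradient magnitude |∇z| = √(a² + b²) = √(0.00029 + 0.03204) = 0.17979.
True dip = arctan(0.17979) = 10.19°, dipping toward S (azimuth ≈ 185°).

10.19°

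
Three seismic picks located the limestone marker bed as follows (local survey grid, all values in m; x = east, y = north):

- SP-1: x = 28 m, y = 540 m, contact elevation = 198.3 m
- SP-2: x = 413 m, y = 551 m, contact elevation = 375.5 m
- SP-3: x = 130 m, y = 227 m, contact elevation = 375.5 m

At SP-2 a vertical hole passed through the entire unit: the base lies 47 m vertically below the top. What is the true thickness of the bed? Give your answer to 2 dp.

Let the plane be z = a·x + b·y + c.
SP-2−SP-1: 385a + 11b = 177.2;  SP-3−SP-1: 102a − 313b = 177.2.
Solving gives a = 0.47204, b = −0.41231.
|∇z| = √(a²+b²) = 0.62675, so dip δ = arctan(0.62675) = 32.08°.
True thickness = vertical thickness × cos δ = 47 × cos 32.08° = 39.82 m.

39.82 m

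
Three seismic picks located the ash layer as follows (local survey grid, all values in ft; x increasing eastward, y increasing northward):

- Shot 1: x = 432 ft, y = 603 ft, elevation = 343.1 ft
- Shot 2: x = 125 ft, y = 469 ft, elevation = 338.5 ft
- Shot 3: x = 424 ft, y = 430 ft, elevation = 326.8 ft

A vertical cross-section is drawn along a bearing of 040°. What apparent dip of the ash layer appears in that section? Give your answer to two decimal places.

3.20°

Let the plane be z = a·x + b·y + c.
Shot 2−Shot 1: −307a − 134b = −4.6;  Shot 3−Shot 1: −8a − 173b = −16.3.
Solving gives a = −0.02668, b = 0.09545.
Unit vector along 040° is (sin 40°, cos 40°) = (0.6428, 0.7660).
Slope in that direction = a·(0.6428) + b·(0.7660) = 0.05597.
Apparent dip = arctan|0.05597| = 3.20° (true dip is 5.7°, so apparent ≤ true as expected).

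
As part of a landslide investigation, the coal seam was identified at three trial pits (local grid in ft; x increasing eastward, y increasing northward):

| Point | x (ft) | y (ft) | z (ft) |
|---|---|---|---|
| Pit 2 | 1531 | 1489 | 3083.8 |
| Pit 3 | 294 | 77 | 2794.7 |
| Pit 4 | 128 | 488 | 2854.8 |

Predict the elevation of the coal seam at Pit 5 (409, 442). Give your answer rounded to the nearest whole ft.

2860 ft

Two edge vectors: Pit 2→Pit 3 = (-1237, -1412, -289.1), Pit 2→Pit 4 = (-1403, -1001, -229).
Normal n = (Pit 2→Pit 3) × (Pit 2→Pit 4) = (33958.9, 122334.3, -742799).
So ∂z/∂x = −n_x/n_z = 0.04572 and ∂z/∂y = −n_y/n_z = 0.16469.
Intercept c from Pit 2: 3083.8 − 69.99 − 245.23 = 2768.58.
At (409, 442): z = 18.7 + 72.8 + 2768.58 = 2860.1 ft.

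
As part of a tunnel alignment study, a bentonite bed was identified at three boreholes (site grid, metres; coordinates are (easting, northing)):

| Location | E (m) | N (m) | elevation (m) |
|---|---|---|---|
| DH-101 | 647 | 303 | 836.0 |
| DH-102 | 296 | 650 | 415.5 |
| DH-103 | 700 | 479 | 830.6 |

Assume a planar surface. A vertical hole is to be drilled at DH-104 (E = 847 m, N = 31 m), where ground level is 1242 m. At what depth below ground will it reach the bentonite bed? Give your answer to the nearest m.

Two edge vectors: DH-101→DH-102 = (-351, 347, -420.5), DH-101→DH-103 = (53, 176, -5.4).
Normal n = (DH-101→DH-102) × (DH-101→DH-103) = (72134.2, -24181.9, -80167).
So ∂z/∂E = −n_x/n_z = 0.89980 and ∂z/∂N = −n_y/n_z = −0.30164.
Intercept c from DH-101: 836 − 582.17 + 91.40 = 345.23.
At (847, 31): z_contact = 762.1 − 9.4 + 345.23 = 1098.0 m.
Depth below ground = 1242 − 1098.0 = 144 m.

144 m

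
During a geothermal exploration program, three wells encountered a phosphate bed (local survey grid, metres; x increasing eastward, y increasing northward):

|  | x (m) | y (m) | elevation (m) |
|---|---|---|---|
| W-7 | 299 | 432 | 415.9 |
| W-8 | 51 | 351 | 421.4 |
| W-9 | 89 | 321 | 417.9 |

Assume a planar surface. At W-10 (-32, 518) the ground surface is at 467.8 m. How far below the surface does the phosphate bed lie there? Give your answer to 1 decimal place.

Two edge vectors: W-7→W-8 = (-248, -81, 5.5), W-7→W-9 = (-210, -111, 2).
Normal n = (W-7→W-8) × (W-7→W-9) = (448.5, -659, 10518).
So ∂z/∂x = −n_x/n_z = −0.04264 and ∂z/∂y = −n_y/n_z = 0.06265.
Intercept c from W-7: 415.9 + 12.75 − 27.07 = 401.58.
At (-32, 518): z_contact = 1.36 + 32.46 + 401.58 = 435.40 m.
Depth below ground = 467.8 − 435.40 = 32.4 m.

32.4 m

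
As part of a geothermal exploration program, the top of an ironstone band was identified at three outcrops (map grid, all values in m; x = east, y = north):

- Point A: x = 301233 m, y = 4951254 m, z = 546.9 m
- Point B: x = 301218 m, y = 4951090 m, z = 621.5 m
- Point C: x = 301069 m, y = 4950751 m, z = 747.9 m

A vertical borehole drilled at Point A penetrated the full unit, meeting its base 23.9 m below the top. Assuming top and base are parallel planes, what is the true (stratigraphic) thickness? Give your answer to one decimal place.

Let the plane be z = a·x + b·y + c.
Point B−Point A: −15a − 164b = 74.6;  Point C−Point A: −164a − 503b = 201.
Solving gives a = 0.23564, b = −0.47643.
|∇z| = √(a²+b²) = 0.53152, so dip δ = arctan(0.53152) = 27.99°.
True thickness = vertical thickness × cos δ = 23.9 × cos 27.99° = 21.1 m.

21.1 m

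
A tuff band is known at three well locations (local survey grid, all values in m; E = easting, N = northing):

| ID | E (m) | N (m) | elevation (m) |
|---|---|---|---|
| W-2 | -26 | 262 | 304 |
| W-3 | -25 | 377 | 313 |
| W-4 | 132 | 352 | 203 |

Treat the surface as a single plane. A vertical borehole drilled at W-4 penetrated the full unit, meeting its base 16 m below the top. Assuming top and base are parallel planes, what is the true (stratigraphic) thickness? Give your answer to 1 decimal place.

13.2 m

Let the plane be z = a·E + b·N + c.
W-3−W-2: 1a + 115b = 9;  W-4−W-2: 158a + 90b = −101.
Solving gives a = −0.68722, b = 0.08424.
|∇z| = √(a²+b²) = 0.69237, so dip δ = arctan(0.69237) = 34.70°.
True thickness = vertical thickness × cos δ = 16 × cos 34.70° = 13.2 m.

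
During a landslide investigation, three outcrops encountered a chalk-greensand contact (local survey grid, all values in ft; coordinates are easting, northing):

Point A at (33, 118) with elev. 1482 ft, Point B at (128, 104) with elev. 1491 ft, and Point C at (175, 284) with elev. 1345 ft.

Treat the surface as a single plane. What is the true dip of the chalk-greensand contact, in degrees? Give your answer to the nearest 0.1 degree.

Let the plane be z = a·easting + b·northing + c.
Point B−Point A: 95a − 14b = 9;  Point C−Point A: 142a + 166b = −137.
Solving gives a = −0.02388, b = −0.80488.
Gradient magnitude |∇z| = √(a² + b²) = √(0.00057 + 0.64783) = 0.80523.
True dip = arctan(0.80523) = 38.8°, dipping toward N (azimuth ≈ 002°).

38.8°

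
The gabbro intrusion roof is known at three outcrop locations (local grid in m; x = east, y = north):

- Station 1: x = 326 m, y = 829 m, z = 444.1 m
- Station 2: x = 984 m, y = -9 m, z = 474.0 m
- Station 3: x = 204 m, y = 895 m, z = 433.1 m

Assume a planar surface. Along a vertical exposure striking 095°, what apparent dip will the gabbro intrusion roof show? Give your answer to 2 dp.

Two edge vectors: Station 1→Station 2 = (658, -838, 29.9), Station 1→Station 3 = (-122, 66, -11).
Normal n = (Station 1→Station 2) × (Station 1→Station 3) = (7244.6, 3590.2, -58808).
So ∂z/∂x = −n_x/n_z = 0.12319 and ∂z/∂y = −n_y/n_z = 0.06105.
Unit vector along 095° is (sin 95°, cos 95°) = (0.9962, -0.0872).
Slope in that direction = a·(0.9962) + b·(-0.0872) = 0.11740.
Apparent dip = arctan|0.11740| = 6.70° (true dip is 7.8°, so apparent ≤ true as expected).

6.70°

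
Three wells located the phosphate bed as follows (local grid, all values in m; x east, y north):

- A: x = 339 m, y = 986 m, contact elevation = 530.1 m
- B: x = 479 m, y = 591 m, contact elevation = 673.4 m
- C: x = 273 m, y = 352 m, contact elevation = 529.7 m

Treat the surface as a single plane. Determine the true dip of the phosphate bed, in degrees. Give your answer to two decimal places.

38.55°

Two edge vectors: A→B = (140, -395, 143.3), A→C = (-66, -634, -0.4).
Normal n = (A→B) × (A→C) = (91010.2, -9401.8, -114830).
So ∂z/∂x = −n_x/n_z = 0.79256 and ∂z/∂y = −n_y/n_z = −0.08188.
Gradient magnitude |∇z| = √(a² + b²) = √(0.62816 + 0.00670) = 0.79678.
True dip = arctan(0.79678) = 38.55°, dipping toward W (azimuth ≈ 276°).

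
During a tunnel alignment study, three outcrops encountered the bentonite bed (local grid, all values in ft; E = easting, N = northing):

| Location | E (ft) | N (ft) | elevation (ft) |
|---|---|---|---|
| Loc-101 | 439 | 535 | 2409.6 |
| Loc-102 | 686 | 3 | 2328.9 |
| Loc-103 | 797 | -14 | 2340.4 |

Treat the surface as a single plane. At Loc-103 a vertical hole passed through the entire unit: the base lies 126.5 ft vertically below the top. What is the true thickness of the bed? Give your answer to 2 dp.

Let the plane be z = a·E + b·N + c.
Loc-102−Loc-101: 247a − 532b = −80.7;  Loc-103−Loc-101: 358a − 549b = −69.2.
Solving gives a = 0.13654, b = 0.21509.
|∇z| = √(a²+b²) = 0.25477, so dip δ = arctan(0.25477) = 14.29°.
True thickness = vertical thickness × cos δ = 126.5 × cos 14.29° = 122.58 ft.

122.58 ft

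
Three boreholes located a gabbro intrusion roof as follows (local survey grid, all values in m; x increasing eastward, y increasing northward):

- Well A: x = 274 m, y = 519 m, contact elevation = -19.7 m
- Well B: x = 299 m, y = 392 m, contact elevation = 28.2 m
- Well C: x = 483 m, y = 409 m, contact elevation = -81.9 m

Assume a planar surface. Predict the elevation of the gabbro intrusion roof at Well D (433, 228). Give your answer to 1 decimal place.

33.8 m

Two edge vectors: Well A→Well B = (25, -127, 47.9), Well A→Well C = (209, -110, -62.2).
Normal n = (Well A→Well B) × (Well A→Well C) = (13168.4, 11566.1, 23793).
So ∂z/∂x = −n_x/n_z = −0.55346 and ∂z/∂y = −n_y/n_z = −0.48611.
Intercept c from Well A: -19.7 + 151.65 + 252.29 = 384.24.
At (433, 228): z = −239.6 − 110.8 + 384.24 = 33.8 m.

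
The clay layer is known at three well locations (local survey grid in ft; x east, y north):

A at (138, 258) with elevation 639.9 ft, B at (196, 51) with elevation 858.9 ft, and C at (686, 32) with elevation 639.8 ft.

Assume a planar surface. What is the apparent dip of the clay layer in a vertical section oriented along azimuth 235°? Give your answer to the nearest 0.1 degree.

Two edge vectors: A→B = (58, -207, 219), A→C = (548, -226, -0.1).
Normal n = (A→B) × (A→C) = (49514.7, 120017.8, 100328).
So ∂z/∂x = −n_x/n_z = −0.49353 and ∂z/∂y = −n_y/n_z = −1.19625.
Unit vector along 235° is (sin 235°, cos 235°) = (-0.8192, -0.5736).
Slope in that direction = a·(-0.8192) + b·(-0.5736) = 1.09042.
Apparent dip = arctan|1.09042| = 47.5° (true dip is 52.3°, so apparent ≤ true as expected).

47.5°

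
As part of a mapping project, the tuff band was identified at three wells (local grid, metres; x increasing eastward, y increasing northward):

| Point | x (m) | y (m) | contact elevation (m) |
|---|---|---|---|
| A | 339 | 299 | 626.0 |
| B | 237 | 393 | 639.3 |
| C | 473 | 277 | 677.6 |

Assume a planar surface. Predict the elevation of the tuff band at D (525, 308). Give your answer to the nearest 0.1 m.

724.5 m

Two edge vectors: A→B = (-102, 94, 13.3), A→C = (134, -22, 51.6).
Normal n = (A→B) × (A→C) = (5143, 7045.4, -10352).
So ∂z/∂x = −n_x/n_z = 0.49681 and ∂z/∂y = −n_y/n_z = 0.68058.
Intercept c from A: 626 − 168.42 − 203.49 = 254.09.
At (525, 308): z = 260.8 + 209.6 + 254.09 = 724.5 m.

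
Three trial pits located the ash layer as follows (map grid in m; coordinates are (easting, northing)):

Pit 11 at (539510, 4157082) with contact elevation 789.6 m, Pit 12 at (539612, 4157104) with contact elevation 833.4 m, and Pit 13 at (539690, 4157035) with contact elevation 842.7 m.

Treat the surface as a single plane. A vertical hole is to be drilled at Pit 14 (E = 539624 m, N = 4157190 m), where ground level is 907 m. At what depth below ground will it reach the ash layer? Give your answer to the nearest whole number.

45 m

Two edge vectors: Pit 11→Pit 12 = (102, 22, 43.8), Pit 11→Pit 13 = (180, -47, 53.1).
Normal n = (Pit 11→Pit 12) × (Pit 11→Pit 13) = (3226.8, 2467.8, -8754).
So ∂z/∂E = −n_x/n_z = 0.36860864 and ∂z/∂N = −n_y/n_z = 0.28190541.
Intercept c from Pit 11: 789.6 − 198868.05 − 1171903.93 = −1369982.37.
At (539624, 4157190): z_contact = 198910.1 + 1171934.4 − 1369982.37 = 862.1 m.
Depth below ground = 907 − 862.1 = 45 m.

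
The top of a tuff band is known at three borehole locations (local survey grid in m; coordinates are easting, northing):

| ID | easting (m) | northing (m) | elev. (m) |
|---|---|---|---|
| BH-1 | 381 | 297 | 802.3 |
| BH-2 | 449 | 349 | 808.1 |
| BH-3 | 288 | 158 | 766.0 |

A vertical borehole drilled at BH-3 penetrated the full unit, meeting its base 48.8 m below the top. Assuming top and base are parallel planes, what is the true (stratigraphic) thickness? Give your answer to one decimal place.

44.0 m

Let the plane be z = a·easting + b·northing + c.
BH-2−BH-1: 68a + 52b = 5.8;  BH-3−BH-1: −93a − 139b = −36.3.
Solving gives a = −0.23427, b = 0.41789.
|∇z| = √(a²+b²) = 0.47908, so dip δ = arctan(0.47908) = 25.60°.
True thickness = vertical thickness × cos δ = 48.8 × cos 25.60° = 44.0 m.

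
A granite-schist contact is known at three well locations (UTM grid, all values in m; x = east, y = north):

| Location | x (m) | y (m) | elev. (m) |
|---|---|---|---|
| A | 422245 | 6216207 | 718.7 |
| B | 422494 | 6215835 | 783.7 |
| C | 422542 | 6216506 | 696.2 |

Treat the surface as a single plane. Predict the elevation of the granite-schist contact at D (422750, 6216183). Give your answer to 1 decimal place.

Let the plane be z = a·x + b·y + c.
B−A: 249a − 372b = 65;  C−A: 297a + 299b = −22.5.
Solving gives a = 0.059831833, b = −0.134682456.
Then c = 718.7 − a·422245 − b·6216207 = 812669.03.
At (422750, 6216183): z = 25293.9 − 837210.8 + 812669.03 = 752.1 m.

752.1 m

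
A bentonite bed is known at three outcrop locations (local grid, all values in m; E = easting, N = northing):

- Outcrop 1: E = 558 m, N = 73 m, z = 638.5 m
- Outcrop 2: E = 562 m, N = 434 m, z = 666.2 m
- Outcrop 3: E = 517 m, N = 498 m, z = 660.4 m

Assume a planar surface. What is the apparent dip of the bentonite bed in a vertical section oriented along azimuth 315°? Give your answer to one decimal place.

6.5°

Let the plane be z = a·E + b·N + c.
Outcrop 2−Outcrop 1: 4a + 361b = 27.7;  Outcrop 3−Outcrop 1: −41a + 425b = 21.9.
Solving gives a = 0.23433, b = 0.07413.
Unit vector along 315° is (sin 315°, cos 315°) = (-0.7071, 0.7071).
Slope in that direction = a·(-0.7071) + b·(0.7071) = −0.11327.
Apparent dip = arctan|0.11327| = 6.5° (true dip is 13.8°, so apparent ≤ true as expected).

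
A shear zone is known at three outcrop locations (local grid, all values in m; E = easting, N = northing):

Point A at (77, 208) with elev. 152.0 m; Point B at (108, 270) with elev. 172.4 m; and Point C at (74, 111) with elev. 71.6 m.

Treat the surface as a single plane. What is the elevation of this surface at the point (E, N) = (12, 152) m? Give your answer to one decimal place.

173.0 m

Let the plane be z = a·E + b·N + c.
Point B−Point A: 31a + 62b = 20.4;  Point C−Point A: −3a − 97b = −80.4.
Solving gives a = −1.06558, b = 0.86182.
Then c = 152 − a·77 − b·208 = 54.79.
At (12, 152): z = −12.8 + 131.0 + 54.79 = 173.0 m.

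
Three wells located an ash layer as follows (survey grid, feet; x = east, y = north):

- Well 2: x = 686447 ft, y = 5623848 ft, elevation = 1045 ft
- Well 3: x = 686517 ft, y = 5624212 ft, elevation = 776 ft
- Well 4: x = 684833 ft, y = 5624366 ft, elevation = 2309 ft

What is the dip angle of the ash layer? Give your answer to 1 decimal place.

48.0°

Let the plane be z = a·x + b·y + c.
Well 3−Well 2: 70a + 364b = −269;  Well 4−Well 2: −1614a + 518b = 1264.
Solving gives a = −0.96101, b = −0.55420.
Gradient magnitude |∇z| = √(a² + b²) = √(0.92355 + 0.30714) = 1.10936.
True dip = arctan(1.10936) = 48.0°, dipping toward ENE (azimuth ≈ 060°).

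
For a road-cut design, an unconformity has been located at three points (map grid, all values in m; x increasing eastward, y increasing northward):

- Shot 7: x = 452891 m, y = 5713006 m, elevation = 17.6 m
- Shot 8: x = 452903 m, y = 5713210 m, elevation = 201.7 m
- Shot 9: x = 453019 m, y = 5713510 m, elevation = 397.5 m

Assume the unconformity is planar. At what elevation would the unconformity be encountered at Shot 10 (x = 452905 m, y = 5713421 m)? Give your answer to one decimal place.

Let the plane be z = a·x + b·y + c.
Shot 8−Shot 7: 12a + 204b = 184.1;  Shot 9−Shot 7: 128a + 504b = 379.9.
Solving gives a = −0.761901914, b = 0.947268740.
Then c = 17.6 − a·452891 − b·5713006 = −5066675.88.
At (452905, 5713421): z = −345069.2 + 5412145.1 − 5066675.88 = 400.0 m.

400.0 m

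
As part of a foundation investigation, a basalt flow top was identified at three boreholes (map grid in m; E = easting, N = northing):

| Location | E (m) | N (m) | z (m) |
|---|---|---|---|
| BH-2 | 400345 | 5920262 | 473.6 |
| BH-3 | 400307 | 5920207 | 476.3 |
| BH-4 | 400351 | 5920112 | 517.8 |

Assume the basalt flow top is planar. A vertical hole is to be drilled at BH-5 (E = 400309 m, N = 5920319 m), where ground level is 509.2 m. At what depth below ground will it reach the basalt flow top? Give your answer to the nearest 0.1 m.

63.7 m

Let the plane be z = a·E + b·N + c.
BH-3−BH-2: −38a − 55b = 2.7;  BH-4−BH-2: 6a − 150b = 44.2.
Solving gives a = 0.335986733, b = −0.281227197.
Then c = 473.6 − a·400345 − b·5920262 = 1530901.68.
At (400309, 5920319): z_contact = 134498.51 − 1664954.72 + 1530901.68 = 445.47 m.
Depth below ground = 509.2 − 445.47 = 63.7 m.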